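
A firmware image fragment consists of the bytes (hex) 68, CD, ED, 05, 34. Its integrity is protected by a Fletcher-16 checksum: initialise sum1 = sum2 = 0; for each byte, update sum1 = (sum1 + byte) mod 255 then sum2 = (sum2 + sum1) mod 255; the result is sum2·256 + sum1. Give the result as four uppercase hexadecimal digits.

495D

Running sums (mod 255):
  after byte 0 (68): sum1=104, sum2=104
  after byte 1 (CD): sum1=54, sum2=158
  after byte 2 (ED): sum1=36, sum2=194
  after byte 3 (05): sum1=41, sum2=235
  after byte 4 (34): sum1=93, sum2=73
Checksum = sum2·256 + sum1 = 73·256 + 93 = 18781 = 0x495D.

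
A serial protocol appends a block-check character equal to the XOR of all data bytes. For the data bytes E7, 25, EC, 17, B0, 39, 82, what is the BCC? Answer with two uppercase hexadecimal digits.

32

XOR the bytes together:
  start with 0xE7
  0xE7 ⊕ 0x25 = 0xC2
  0xC2 ⊕ 0xEC = 0x2E
  0x2E ⊕ 0x17 = 0x39
  0x39 ⊕ 0xB0 = 0x89
  0x89 ⊕ 0x39 = 0xB0
  0xB0 ⊕ 0x82 = 0x32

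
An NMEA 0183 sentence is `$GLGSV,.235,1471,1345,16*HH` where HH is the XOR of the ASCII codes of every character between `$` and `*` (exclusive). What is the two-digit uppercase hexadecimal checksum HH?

XOR the ASCII codes of the payload characters:
  'G' = 0x47 → acc = 0x47
  'L' = 0x4C → acc = 0x0B
  'G' = 0x47 → acc = 0x4C
  'S' = 0x53 → acc = 0x1F
  'V' = 0x56 → acc = 0x49
  ',' = 0x2C → acc = 0x65
  '.' = 0x2E → acc = 0x4B
  '2' = 0x32 → acc = 0x79
  '3' = 0x33 → acc = 0x4A
  '5' = 0x35 → acc = 0x7F
  ',' = 0x2C → acc = 0x53
  '1' = 0x31 → acc = 0x62
  '4' = 0x34 → acc = 0x56
  '7' = 0x37 → acc = 0x61
  '1' = 0x31 → acc = 0x50
  ',' = 0x2C → acc = 0x7C
  '1' = 0x31 → acc = 0x4D
  '3' = 0x33 → acc = 0x7E
  '4' = 0x34 → acc = 0x4A
  '5' = 0x35 → acc = 0x7F
  ',' = 0x2C → acc = 0x53
  '1' = 0x31 → acc = 0x62
  '6' = 0x36 → acc = 0x54
Checksum = 0x54.

54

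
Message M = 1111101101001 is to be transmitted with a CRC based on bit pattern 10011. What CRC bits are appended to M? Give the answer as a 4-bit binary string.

Append 4 zeros: 11111011010010000. Divide by 10011 (XOR where the leading bit is 1):
  pos 0: 11111 XOR 10011 = 01100
  pos 1: 11000 XOR 10011 = 01011
  pos 2: 10111 XOR 10011 = 00100
  pos 4: 10010 XOR 10011 = 00001
  pos 8: 11001 XOR 10011 = 01010
  pos 9: 10100 XOR 10011 = 00111
  pos 11: 11100 XOR 10011 = 01111
  pos 12: 11110 XOR 10011 = 01101
Remainder (last 4 bits) = 1101. This is the CRC / FCS.

1101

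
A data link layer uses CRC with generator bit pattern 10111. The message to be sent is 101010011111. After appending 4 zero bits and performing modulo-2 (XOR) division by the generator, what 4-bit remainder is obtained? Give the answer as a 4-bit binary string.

Append 4 zeros: 1010100111110000. Divide by 10111 (XOR where the leading bit is 1):
  pos 0: 10101 XOR 10111 = 00010
  pos 3: 10001 XOR 10111 = 00110
  pos 5: 11011 XOR 10111 = 01100
  pos 6: 11001 XOR 10111 = 01110
  pos 7: 11101 XOR 10111 = 01010
  pos 8: 10100 XOR 10111 = 00011
  pos 11: 11000 XOR 10111 = 01111
Remainder (last 4 bits) = 1111. This is the CRC / FCS.

1111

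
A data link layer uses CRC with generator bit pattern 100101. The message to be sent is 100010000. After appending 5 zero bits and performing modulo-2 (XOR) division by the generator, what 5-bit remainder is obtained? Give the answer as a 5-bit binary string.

00110

Append 5 zeros: 10001000000000. Divide by 100101 (XOR where the leading bit is 1):
  pos 0: 100010 XOR 100101 = 000111
  pos 3: 111000 XOR 100101 = 011101
  pos 4: 111010 XOR 100101 = 011111
  pos 5: 111110 XOR 100101 = 011011
  pos 6: 110110 XOR 100101 = 010011
  pos 7: 100110 XOR 100101 = 000011
Remainder (last 5 bits) = 00110. This is the CRC / FCS.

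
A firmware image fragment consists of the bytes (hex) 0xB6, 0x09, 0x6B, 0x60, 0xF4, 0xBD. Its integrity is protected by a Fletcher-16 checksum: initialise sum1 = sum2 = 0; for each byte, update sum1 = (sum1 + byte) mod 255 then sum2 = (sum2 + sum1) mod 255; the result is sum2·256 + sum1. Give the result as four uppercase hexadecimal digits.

Running sums (mod 255):
  after byte 0 (0xB6): sum1=182, sum2=182
  after byte 1 (0x09): sum1=191, sum2=118
  after byte 2 (0x6B): sum1=43, sum2=161
  after byte 3 (0x60): sum1=139, sum2=45
  after byte 4 (0xF4): sum1=128, sum2=173
  after byte 5 (0xBD): sum1=62, sum2=235
Checksum = sum2·256 + sum1 = 235·256 + 62 = 60222 = 0xEB3E.

EB3E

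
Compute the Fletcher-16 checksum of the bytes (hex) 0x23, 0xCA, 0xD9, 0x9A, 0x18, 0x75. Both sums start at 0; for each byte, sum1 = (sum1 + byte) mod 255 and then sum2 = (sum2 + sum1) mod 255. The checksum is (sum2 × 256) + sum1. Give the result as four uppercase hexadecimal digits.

A5EF

Running sums (mod 255):
  after byte 0 (0x23): sum1=35, sum2=35
  after byte 1 (0xCA): sum1=237, sum2=17
  after byte 2 (0xD9): sum1=199, sum2=216
  after byte 3 (0x9A): sum1=98, sum2=59
  after byte 4 (0x18): sum1=122, sum2=181
  after byte 5 (0x75): sum1=239, sum2=165
Checksum = sum2·256 + sum1 = 165·256 + 239 = 42479 = 0xA5EF.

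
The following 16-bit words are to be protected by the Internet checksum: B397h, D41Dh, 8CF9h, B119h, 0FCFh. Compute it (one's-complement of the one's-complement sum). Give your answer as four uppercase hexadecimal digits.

One's-complement addition (fold any carry out of bit 15 back into bit 0):
  0xB397 + 0xD41D = 0x187B4 → wrap carry → 0x87B5
  0x87B5 + 0x8CF9 = 0x114AE → wrap carry → 0x14AF
  0x14AF + 0xB119 = 0x0C5C8
  0xC5C8 + 0x0FCF = 0x0D597
One's-complement sum = 0xD597.
Checksum = ~0xD597 & 0xFFFF = 0x2A68.

2A68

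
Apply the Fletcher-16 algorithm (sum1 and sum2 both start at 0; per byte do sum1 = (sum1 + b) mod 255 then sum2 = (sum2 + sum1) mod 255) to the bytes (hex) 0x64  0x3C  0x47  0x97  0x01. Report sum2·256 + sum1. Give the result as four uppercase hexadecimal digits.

Running sums (mod 255):
  after byte 0 (0x64): sum1=100, sum2=100
  after byte 1 (0x3C): sum1=160, sum2=5
  after byte 2 (0x47): sum1=231, sum2=236
  after byte 3 (0x97): sum1=127, sum2=108
  after byte 4 (0x01): sum1=128, sum2=236
Checksum = sum2·256 + sum1 = 236·256 + 128 = 60544 = 0xEC80.

EC80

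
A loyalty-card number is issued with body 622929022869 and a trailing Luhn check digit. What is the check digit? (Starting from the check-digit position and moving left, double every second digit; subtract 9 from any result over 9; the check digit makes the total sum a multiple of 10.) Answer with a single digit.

Partial digits right→left: 9 6 8 2 2 0 9 2 9 2 2 6
Double every second digit counting from the check-digit position (so the 1st, 3rd, 5th, ... of the partial from the right).
  doubled (with −9 where >9): 9 7 4 9 9 4 → sum 42
  kept as-is: 6 2 0 2 2 6 → sum 18
Total = 42 + 18 = 60.
Check digit = (10 − (60 mod 10)) mod 10 = 0.

0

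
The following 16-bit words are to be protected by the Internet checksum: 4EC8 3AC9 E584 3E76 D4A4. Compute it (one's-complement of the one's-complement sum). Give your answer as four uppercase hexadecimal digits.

7DCE

One's-complement addition (fold any carry out of bit 15 back into bit 0):
  0x4EC8 + 0x3AC9 = 0x08991
  0x8991 + 0xE584 = 0x16F15 → wrap carry → 0x6F16
  0x6F16 + 0x3E76 = 0x0AD8C
  0xAD8C + 0xD4A4 = 0x18230 → wrap carry → 0x8231
One's-complement sum = 0x8231.
Checksum = ~0x8231 & 0xFFFF = 0x7DCE.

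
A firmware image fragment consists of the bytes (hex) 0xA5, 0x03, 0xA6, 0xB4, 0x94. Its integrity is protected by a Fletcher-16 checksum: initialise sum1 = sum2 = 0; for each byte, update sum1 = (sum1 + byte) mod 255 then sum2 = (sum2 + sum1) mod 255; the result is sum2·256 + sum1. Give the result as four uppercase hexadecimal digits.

Running sums (mod 255):
  after byte 0 (0xA5): sum1=165, sum2=165
  after byte 1 (0x03): sum1=168, sum2=78
  after byte 2 (0xA6): sum1=79, sum2=157
  after byte 3 (0xB4): sum1=4, sum2=161
  after byte 4 (0x94): sum1=152, sum2=58
Checksum = sum2·256 + sum1 = 58·256 + 152 = 15000 = 0x3A98.

3A98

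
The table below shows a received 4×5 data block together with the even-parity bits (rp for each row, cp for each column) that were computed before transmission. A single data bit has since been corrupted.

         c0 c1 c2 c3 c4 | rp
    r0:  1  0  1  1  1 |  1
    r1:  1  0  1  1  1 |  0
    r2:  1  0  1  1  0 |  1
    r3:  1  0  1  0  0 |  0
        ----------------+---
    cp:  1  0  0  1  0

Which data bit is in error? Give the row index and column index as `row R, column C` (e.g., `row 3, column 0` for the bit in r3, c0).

row 0, column 0

Recompute each row's even parity and compare to rp:
  r0: data parity 0, sent rp 1 → mismatch
  r1: data parity 0, sent rp 0 → ok
  r2: data parity 1, sent rp 1 → ok
  r3: data parity 0, sent rp 0 → ok
Recompute each column's even parity and compare to cp:
  c0: data parity 0, sent cp 1 → mismatch
  c1: data parity 0, sent cp 0 → ok
  c2: data parity 0, sent cp 0 → ok
  c3: data parity 1, sent cp 1 → ok
  c4: data parity 0, sent cp 0 → ok
Exactly one row (r0) and one column (c0) fail → the flipped bit is at their intersection.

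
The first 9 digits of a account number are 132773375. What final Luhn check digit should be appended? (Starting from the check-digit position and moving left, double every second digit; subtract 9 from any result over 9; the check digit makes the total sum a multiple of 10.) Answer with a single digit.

2

Partial digits right→left: 5 7 3 3 7 7 2 3 1
Double every second digit counting from the check-digit position (so the 1st, 3rd, 5th, ... of the partial from the right).
  doubled (with −9 where >9): 1 6 5 4 2 → sum 18
  kept as-is: 7 3 7 3 → sum 20
Total = 18 + 20 = 38.
Check digit = (10 − (38 mod 10)) mod 10 = 2.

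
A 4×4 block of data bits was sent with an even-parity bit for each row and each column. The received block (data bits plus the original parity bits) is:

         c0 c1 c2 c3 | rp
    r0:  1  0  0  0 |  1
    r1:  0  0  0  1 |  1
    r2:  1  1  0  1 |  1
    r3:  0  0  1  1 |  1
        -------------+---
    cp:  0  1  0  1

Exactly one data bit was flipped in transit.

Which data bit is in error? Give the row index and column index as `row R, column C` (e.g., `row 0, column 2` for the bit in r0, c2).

row 3, column 2

Recompute each row's even parity and compare to rp:
  r0: data parity 1, sent rp 1 → ok
  r1: data parity 1, sent rp 1 → ok
  r2: data parity 1, sent rp 1 → ok
  r3: data parity 0, sent rp 1 → mismatch
Recompute each column's even parity and compare to cp:
  c0: data parity 0, sent cp 0 → ok
  c1: data parity 1, sent cp 1 → ok
  c2: data parity 1, sent cp 0 → mismatch
  c3: data parity 1, sent cp 1 → ok
Exactly one row (r3) and one column (c2) fail → the flipped bit is at their intersection.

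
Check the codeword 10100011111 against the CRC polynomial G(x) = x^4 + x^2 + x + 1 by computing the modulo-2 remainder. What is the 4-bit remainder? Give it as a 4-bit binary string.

0010

Modulo-2 division of 10100011111 by 10111:
  pos 0: 10100 XOR 10111 = 00011
  pos 3: 11011 XOR 10111 = 01100
  pos 4: 11001 XOR 10111 = 01110
  pos 5: 11101 XOR 10111 = 01010
  pos 6: 10101 XOR 10111 = 00010
Remainder = 0010 (nonzero — an error is detected).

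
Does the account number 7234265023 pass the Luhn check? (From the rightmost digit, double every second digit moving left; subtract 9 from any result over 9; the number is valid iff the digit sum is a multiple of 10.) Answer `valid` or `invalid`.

invalid

From the right, keep odd positions and double even positions (subtract 9 from any doubled value over 9):
  doubled (positions 2,4,...): 4 1 4 6 5 → sum 20
  kept (positions 1,3,...): 3 0 6 4 2 → sum 15
Total = 35.
35 mod 10 = 5, so the number is invalid.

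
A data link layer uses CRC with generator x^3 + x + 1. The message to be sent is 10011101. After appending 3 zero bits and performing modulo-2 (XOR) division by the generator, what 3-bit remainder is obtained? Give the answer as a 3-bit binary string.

Append 3 zeros: 10011101000. Divide by 1011 (XOR where the leading bit is 1):
  pos 0: 1001 XOR 1011 = 0010
  pos 2: 1011 XOR 1011 = 0000
  pos 7: 1000 XOR 1011 = 0011
Remainder (last 3 bits) = 011. This is the CRC / FCS.

011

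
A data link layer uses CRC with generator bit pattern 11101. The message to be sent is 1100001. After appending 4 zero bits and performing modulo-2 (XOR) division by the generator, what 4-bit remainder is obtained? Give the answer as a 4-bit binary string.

0001

Append 4 zeros: 11000010000. Divide by 11101 (XOR where the leading bit is 1):
  pos 0: 11000 XOR 11101 = 00101
  pos 2: 10101 XOR 11101 = 01000
  pos 3: 10000 XOR 11101 = 01101
  pos 4: 11010 XOR 11101 = 00111
  pos 6: 11100 XOR 11101 = 00001
Remainder (last 4 bits) = 0001. This is the CRC / FCS.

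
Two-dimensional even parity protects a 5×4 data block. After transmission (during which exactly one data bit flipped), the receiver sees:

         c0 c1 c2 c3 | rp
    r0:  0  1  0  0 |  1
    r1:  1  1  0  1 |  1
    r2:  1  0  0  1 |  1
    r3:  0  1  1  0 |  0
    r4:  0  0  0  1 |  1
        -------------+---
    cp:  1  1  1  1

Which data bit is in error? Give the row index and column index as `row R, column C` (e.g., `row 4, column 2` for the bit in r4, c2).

row 2, column 0

Recompute each row's even parity and compare to rp:
  r0: data parity 1, sent rp 1 → ok
  r1: data parity 1, sent rp 1 → ok
  r2: data parity 0, sent rp 1 → mismatch
  r3: data parity 0, sent rp 0 → ok
  r4: data parity 1, sent rp 1 → ok
Recompute each column's even parity and compare to cp:
  c0: data parity 0, sent cp 1 → mismatch
  c1: data parity 1, sent cp 1 → ok
  c2: data parity 1, sent cp 1 → ok
  c3: data parity 1, sent cp 1 → ok
Exactly one row (r2) and one column (c0) fail → the flipped bit is at their intersection.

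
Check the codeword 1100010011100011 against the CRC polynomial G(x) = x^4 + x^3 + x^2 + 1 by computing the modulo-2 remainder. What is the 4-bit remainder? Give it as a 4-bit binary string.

0000

Modulo-2 division of 1100010011100011 by 11101:
  pos 0: 11000 XOR 11101 = 00101
  pos 2: 10110 XOR 11101 = 01011
  pos 3: 10110 XOR 11101 = 01011
  pos 4: 10111 XOR 11101 = 01010
  pos 5: 10101 XOR 11101 = 01000
  pos 6: 10001 XOR 11101 = 01100
  pos 7: 11000 XOR 11101 = 00101
  pos 9: 10100 XOR 11101 = 01001
  pos 10: 10011 XOR 11101 = 01110
  pos 11: 11101 XOR 11101 = 00000
Remainder = 0000 (zero — the frame passes the CRC check).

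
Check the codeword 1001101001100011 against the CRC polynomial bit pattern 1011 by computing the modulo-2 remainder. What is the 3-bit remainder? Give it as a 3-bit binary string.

Modulo-2 division of 1001101001100011 by 1011:
  pos 0: 1001 XOR 1011 = 0010
  pos 2: 1010 XOR 1011 = 0001
  pos 5: 1100 XOR 1011 = 0111
  pos 6: 1111 XOR 1011 = 0100
  pos 7: 1001 XOR 1011 = 0010
  pos 9: 1000 XOR 1011 = 0011
  pos 11: 1101 XOR 1011 = 0110
  pos 12: 1101 XOR 1011 = 0110
Remainder = 110 (nonzero — an error is detected).

110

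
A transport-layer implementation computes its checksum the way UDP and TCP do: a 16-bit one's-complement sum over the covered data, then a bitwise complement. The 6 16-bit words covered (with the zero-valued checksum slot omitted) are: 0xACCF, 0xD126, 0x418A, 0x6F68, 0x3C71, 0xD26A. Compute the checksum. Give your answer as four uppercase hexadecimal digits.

C23A

One's-complement addition (fold any carry out of bit 15 back into bit 0):
  0xACCF + 0xD126 = 0x17DF5 → wrap carry → 0x7DF6
  0x7DF6 + 0x418A = 0x0BF80
  0xBF80 + 0x6F68 = 0x12EE8 → wrap carry → 0x2EE9
  0x2EE9 + 0x3C71 = 0x06B5A
  0x6B5A + 0xD26A = 0x13DC4 → wrap carry → 0x3DC5
One's-complement sum = 0x3DC5.
Checksum = ~0x3DC5 & 0xFFFF = 0xC23A.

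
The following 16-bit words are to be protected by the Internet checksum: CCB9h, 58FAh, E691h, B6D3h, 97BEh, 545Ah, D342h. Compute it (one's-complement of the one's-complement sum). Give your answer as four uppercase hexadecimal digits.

One's-complement addition (fold any carry out of bit 15 back into bit 0):
  0xCCB9 + 0x58FA = 0x125B3 → wrap carry → 0x25B4
  0x25B4 + 0xE691 = 0x10C45 → wrap carry → 0x0C46
  0x0C46 + 0xB6D3 = 0x0C319
  0xC319 + 0x97BE = 0x15AD7 → wrap carry → 0x5AD8
  0x5AD8 + 0x545A = 0x0AF32
  0xAF32 + 0xD342 = 0x18274 → wrap carry → 0x8275
One's-complement sum = 0x8275.
Checksum = ~0x8275 & 0xFFFF = 0x7D8A.

7D8A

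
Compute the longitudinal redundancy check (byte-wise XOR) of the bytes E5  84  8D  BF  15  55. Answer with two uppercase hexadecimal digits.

13

XOR the bytes together:
  start with 0xE5
  0xE5 ⊕ 0x84 = 0x61
  0x61 ⊕ 0x8D = 0xEC
  0xEC ⊕ 0xBF = 0x53
  0x53 ⊕ 0x15 = 0x46
  0x46 ⊕ 0x55 = 0x13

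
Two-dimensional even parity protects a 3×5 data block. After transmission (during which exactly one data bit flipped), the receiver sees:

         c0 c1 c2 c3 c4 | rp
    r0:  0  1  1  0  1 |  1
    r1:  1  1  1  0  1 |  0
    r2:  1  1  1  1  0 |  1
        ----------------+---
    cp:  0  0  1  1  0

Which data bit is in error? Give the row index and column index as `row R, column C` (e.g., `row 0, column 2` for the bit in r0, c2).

Recompute each row's even parity and compare to rp:
  r0: data parity 1, sent rp 1 → ok
  r1: data parity 0, sent rp 0 → ok
  r2: data parity 0, sent rp 1 → mismatch
Recompute each column's even parity and compare to cp:
  c0: data parity 0, sent cp 0 → ok
  c1: data parity 1, sent cp 0 → mismatch
  c2: data parity 1, sent cp 1 → ok
  c3: data parity 1, sent cp 1 → ok
  c4: data parity 0, sent cp 0 → ok
Exactly one row (r2) and one column (c1) fail → the flipped bit is at their intersection.

row 2, column 1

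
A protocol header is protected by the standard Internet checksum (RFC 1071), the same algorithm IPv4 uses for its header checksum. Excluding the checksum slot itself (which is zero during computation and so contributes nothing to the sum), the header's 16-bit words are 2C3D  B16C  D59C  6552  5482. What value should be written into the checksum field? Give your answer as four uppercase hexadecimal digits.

92E4

One's-complement addition (fold any carry out of bit 15 back into bit 0):
  0x2C3D + 0xB16C = 0x0DDA9
  0xDDA9 + 0xD59C = 0x1B345 → wrap carry → 0xB346
  0xB346 + 0x6552 = 0x11898 → wrap carry → 0x1899
  0x1899 + 0x5482 = 0x06D1B
One's-complement sum = 0x6D1B.
Checksum = ~0x6D1B & 0xFFFF = 0x92E4.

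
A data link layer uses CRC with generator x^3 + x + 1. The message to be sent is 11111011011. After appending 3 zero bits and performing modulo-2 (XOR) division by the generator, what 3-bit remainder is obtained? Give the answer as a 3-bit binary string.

Append 3 zeros: 11111011011000. Divide by 1011 (XOR where the leading bit is 1):
  pos 0: 1111 XOR 1011 = 0100
  pos 1: 1001 XOR 1011 = 0010
  pos 3: 1001 XOR 1011 = 0010
  pos 5: 1010 XOR 1011 = 0001
  pos 8: 1110 XOR 1011 = 0101
  pos 9: 1010 XOR 1011 = 0001
Remainder (last 3 bits) = 010. This is the CRC / FCS.

010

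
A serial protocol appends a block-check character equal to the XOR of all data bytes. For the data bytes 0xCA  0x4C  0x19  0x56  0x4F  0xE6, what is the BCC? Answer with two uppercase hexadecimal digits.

XOR the bytes together:
  start with 0xCA
  0xCA ⊕ 0x4C = 0x86
  0x86 ⊕ 0x19 = 0x9F
  0x9F ⊕ 0x56 = 0xC9
  0xC9 ⊕ 0x4F = 0x86
  0x86 ⊕ 0xE6 = 0x60

60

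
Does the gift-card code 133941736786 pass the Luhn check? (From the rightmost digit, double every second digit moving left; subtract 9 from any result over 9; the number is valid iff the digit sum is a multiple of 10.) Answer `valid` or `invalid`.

valid

From the right, keep odd positions and double even positions (subtract 9 from any doubled value over 9):
  doubled (positions 2,4,...): 7 3 5 8 6 2 → sum 31
  kept (positions 1,3,...): 6 7 3 1 9 3 → sum 29
Total = 60.
60 mod 10 = 0, so the number is valid.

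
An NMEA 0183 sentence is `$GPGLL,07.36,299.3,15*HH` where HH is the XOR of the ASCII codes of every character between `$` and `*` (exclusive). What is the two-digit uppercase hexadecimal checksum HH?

XOR the ASCII codes of the payload characters:
  'G' = 0x47 → acc = 0x47
  'P' = 0x50 → acc = 0x17
  'G' = 0x47 → acc = 0x50
  'L' = 0x4C → acc = 0x1C
  'L' = 0x4C → acc = 0x50
  ',' = 0x2C → acc = 0x7C
  '0' = 0x30 → acc = 0x4C
  '7' = 0x37 → acc = 0x7B
  '.' = 0x2E → acc = 0x55
  '3' = 0x33 → acc = 0x66
  '6' = 0x36 → acc = 0x50
  ',' = 0x2C → acc = 0x7C
  '2' = 0x32 → acc = 0x4E
  '9' = 0x39 → acc = 0x77
  '9' = 0x39 → acc = 0x4E
  '.' = 0x2E → acc = 0x60
  '3' = 0x33 → acc = 0x53
  ',' = 0x2C → acc = 0x7F
  '1' = 0x31 → acc = 0x4E
  '5' = 0x35 → acc = 0x7B
Checksum = 0x7B.

7B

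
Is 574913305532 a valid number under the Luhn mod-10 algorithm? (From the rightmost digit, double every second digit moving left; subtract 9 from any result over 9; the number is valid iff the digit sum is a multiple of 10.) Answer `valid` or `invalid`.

From the right, keep odd positions and double even positions (subtract 9 from any doubled value over 9):
  doubled (positions 2,4,...): 6 1 6 2 8 1 → sum 24
  kept (positions 1,3,...): 2 5 0 3 9 7 → sum 26
Total = 50.
50 mod 10 = 0, so the number is valid.

valid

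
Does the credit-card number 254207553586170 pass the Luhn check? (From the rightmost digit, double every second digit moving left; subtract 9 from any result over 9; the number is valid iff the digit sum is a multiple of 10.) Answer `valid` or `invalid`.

invalid

From the right, keep odd positions and double even positions (subtract 9 from any doubled value over 9):
  doubled (positions 2,4,...): 5 3 1 1 5 4 1 → sum 20
  kept (positions 1,3,...): 0 1 8 3 5 0 4 2 → sum 23
Total = 43.
43 mod 10 = 3, so the number is invalid.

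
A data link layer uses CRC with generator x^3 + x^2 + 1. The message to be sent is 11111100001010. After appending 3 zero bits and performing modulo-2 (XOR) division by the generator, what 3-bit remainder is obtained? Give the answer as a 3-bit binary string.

Append 3 zeros: 11111100001010000. Divide by 1101 (XOR where the leading bit is 1):
  pos 0: 1111 XOR 1101 = 0010
  pos 2: 1011 XOR 1101 = 0110
  pos 3: 1100 XOR 1101 = 0001
  pos 6: 1000 XOR 1101 = 0101
  pos 7: 1011 XOR 1101 = 0110
  pos 8: 1100 XOR 1101 = 0001
  pos 11: 1100 XOR 1101 = 0001
Remainder (last 3 bits) = 100. This is the CRC / FCS.

100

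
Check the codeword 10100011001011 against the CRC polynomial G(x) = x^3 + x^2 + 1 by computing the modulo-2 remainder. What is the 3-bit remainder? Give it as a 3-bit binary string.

Modulo-2 division of 10100011001011 by 1101:
  pos 0: 1010 XOR 1101 = 0111
  pos 1: 1110 XOR 1101 = 0011
  pos 3: 1101 XOR 1101 = 0000
  pos 7: 1001 XOR 1101 = 0100
  pos 8: 1000 XOR 1101 = 0101
  pos 9: 1011 XOR 1101 = 0110
  pos 10: 1101 XOR 1101 = 0000
Remainder = 000 (zero — the frame passes the CRC check).

000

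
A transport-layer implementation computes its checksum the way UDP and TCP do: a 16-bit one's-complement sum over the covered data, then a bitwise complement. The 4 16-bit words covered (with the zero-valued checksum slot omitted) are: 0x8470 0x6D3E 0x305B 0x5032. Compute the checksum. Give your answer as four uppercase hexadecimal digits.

One's-complement addition (fold any carry out of bit 15 back into bit 0):
  0x8470 + 0x6D3E = 0x0F1AE
  0xF1AE + 0x305B = 0x12209 → wrap carry → 0x220A
  0x220A + 0x5032 = 0x0723C
One's-complement sum = 0x723C.
Checksum = ~0x723C & 0xFFFF = 0x8DC3.

8DC3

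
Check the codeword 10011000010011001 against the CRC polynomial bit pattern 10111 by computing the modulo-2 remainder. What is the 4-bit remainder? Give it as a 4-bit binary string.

1110

Modulo-2 division of 10011000010011001 by 10111:
  pos 0: 10011 XOR 10111 = 00100
  pos 2: 10000 XOR 10111 = 00111
  pos 4: 11100 XOR 10111 = 01011
  pos 5: 10111 XOR 10111 = 00000
  pos 12: 11001 XOR 10111 = 01110
Remainder = 1110 (nonzero — an error is detected).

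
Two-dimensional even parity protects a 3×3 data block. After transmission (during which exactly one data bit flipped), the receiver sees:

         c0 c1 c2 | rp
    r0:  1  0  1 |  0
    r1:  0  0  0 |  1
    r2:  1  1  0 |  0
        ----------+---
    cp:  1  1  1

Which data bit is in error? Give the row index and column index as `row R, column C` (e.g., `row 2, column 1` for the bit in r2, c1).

row 1, column 0

Recompute each row's even parity and compare to rp:
  r0: data parity 0, sent rp 0 → ok
  r1: data parity 0, sent rp 1 → mismatch
  r2: data parity 0, sent rp 0 → ok
Recompute each column's even parity and compare to cp:
  c0: data parity 0, sent cp 1 → mismatch
  c1: data parity 1, sent cp 1 → ok
  c2: data parity 1, sent cp 1 → ok
Exactly one row (r1) and one column (c0) fail → the flipped bit is at their intersection.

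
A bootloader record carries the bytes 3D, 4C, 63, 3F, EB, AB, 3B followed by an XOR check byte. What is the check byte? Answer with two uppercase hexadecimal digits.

56

XOR the bytes together:
  start with 0x3D
  0x3D ⊕ 0x4C = 0x71
  0x71 ⊕ 0x63 = 0x12
  0x12 ⊕ 0x3F = 0x2D
  0x2D ⊕ 0xEB = 0xC6
  0xC6 ⊕ 0xAB = 0x6D
  0x6D ⊕ 0x3B = 0x56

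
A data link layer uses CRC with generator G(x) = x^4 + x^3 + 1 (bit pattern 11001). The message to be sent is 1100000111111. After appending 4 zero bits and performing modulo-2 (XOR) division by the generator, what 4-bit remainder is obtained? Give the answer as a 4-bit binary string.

Append 4 zeros: 11000001111110000. Divide by 11001 (XOR where the leading bit is 1):
  pos 0: 11000 XOR 11001 = 00001
  pos 4: 10011 XOR 11001 = 01010
  pos 5: 10101 XOR 11001 = 01100
  pos 6: 11001 XOR 11001 = 00000
  pos 11: 11000 XOR 11001 = 00001
Remainder (last 4 bits) = 0010. This is the CRC / FCS.

0010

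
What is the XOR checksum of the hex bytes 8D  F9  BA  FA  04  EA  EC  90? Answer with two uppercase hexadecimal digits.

A6

XOR the bytes together:
  start with 0x8D
  0x8D ⊕ 0xF9 = 0x74
  0x74 ⊕ 0xBA = 0xCE
  0xCE ⊕ 0xFA = 0x34
  0x34 ⊕ 0x04 = 0x30
  0x30 ⊕ 0xEA = 0xDA
  0xDA ⊕ 0xEC = 0x36
  0x36 ⊕ 0x90 = 0xA6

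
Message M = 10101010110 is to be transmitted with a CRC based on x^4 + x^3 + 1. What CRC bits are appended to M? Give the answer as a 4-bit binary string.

Append 4 zeros: 101010101100000. Divide by 11001 (XOR where the leading bit is 1):
  pos 0: 10101 XOR 11001 = 01100
  pos 1: 11000 XOR 11001 = 00001
  pos 5: 11011 XOR 11001 = 00010
  pos 8: 10000 XOR 11001 = 01001
  pos 9: 10010 XOR 11001 = 01011
  pos 10: 10110 XOR 11001 = 01111
Remainder (last 4 bits) = 1111. This is the CRC / FCS.

1111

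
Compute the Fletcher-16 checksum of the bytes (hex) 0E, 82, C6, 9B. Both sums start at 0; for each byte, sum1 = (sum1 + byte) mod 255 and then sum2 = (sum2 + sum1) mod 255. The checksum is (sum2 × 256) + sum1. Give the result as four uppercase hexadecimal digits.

E8F2

Running sums (mod 255):
  after byte 0 (0E): sum1=14, sum2=14
  after byte 1 (82): sum1=144, sum2=158
  after byte 2 (C6): sum1=87, sum2=245
  after byte 3 (9B): sum1=242, sum2=232
Checksum = sum2·256 + sum1 = 232·256 + 242 = 59634 = 0xE8F2.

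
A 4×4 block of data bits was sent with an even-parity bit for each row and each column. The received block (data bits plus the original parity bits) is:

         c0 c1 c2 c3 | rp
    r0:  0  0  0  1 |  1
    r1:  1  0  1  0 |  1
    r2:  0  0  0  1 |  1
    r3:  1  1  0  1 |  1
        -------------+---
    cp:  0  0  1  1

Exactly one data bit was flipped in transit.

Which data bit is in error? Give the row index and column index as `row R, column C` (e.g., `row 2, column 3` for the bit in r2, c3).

row 1, column 1

Recompute each row's even parity and compare to rp:
  r0: data parity 1, sent rp 1 → ok
  r1: data parity 0, sent rp 1 → mismatch
  r2: data parity 1, sent rp 1 → ok
  r3: data parity 1, sent rp 1 → ok
Recompute each column's even parity and compare to cp:
  c0: data parity 0, sent cp 0 → ok
  c1: data parity 1, sent cp 0 → mismatch
  c2: data parity 1, sent cp 1 → ok
  c3: data parity 1, sent cp 1 → ok
Exactly one row (r1) and one column (c1) fail → the flipped bit is at their intersection.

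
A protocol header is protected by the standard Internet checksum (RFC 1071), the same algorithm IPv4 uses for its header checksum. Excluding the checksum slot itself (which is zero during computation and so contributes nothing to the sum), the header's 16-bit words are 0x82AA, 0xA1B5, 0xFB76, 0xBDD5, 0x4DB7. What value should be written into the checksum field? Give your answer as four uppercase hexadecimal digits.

One's-complement addition (fold any carry out of bit 15 back into bit 0):
  0x82AA + 0xA1B5 = 0x1245F → wrap carry → 0x2460
  0x2460 + 0xFB76 = 0x11FD6 → wrap carry → 0x1FD7
  0x1FD7 + 0xBDD5 = 0x0DDAC
  0xDDAC + 0x4DB7 = 0x12B63 → wrap carry → 0x2B64
One's-complement sum = 0x2B64.
Checksum = ~0x2B64 & 0xFFFF = 0xD49B.

D49B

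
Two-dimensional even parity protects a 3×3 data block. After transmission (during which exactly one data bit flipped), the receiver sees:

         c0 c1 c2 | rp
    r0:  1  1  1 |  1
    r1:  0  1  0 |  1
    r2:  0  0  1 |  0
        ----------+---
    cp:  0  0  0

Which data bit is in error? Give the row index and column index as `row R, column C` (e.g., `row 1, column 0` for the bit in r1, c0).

Recompute each row's even parity and compare to rp:
  r0: data parity 1, sent rp 1 → ok
  r1: data parity 1, sent rp 1 → ok
  r2: data parity 1, sent rp 0 → mismatch
Recompute each column's even parity and compare to cp:
  c0: data parity 1, sent cp 0 → mismatch
  c1: data parity 0, sent cp 0 → ok
  c2: data parity 0, sent cp 0 → ok
Exactly one row (r2) and one column (c0) fail → the flipped bit is at their intersection.

row 2, column 0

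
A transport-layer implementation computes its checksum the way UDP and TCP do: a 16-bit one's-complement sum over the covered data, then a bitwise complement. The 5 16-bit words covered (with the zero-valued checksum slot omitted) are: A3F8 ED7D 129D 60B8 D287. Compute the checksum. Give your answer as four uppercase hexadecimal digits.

One's-complement addition (fold any carry out of bit 15 back into bit 0):
  0xA3F8 + 0xED7D = 0x19175 → wrap carry → 0x9176
  0x9176 + 0x129D = 0x0A413
  0xA413 + 0x60B8 = 0x104CB → wrap carry → 0x04CC
  0x04CC + 0xD287 = 0x0D753
One's-complement sum = 0xD753.
Checksum = ~0xD753 & 0xFFFF = 0x28AC.

28AC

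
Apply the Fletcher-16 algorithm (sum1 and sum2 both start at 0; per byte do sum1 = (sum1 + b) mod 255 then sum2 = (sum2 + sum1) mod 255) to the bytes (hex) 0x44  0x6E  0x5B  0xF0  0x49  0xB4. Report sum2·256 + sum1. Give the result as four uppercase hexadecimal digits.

49FC

Running sums (mod 255):
  after byte 0 (0x44): sum1=68, sum2=68
  after byte 1 (0x6E): sum1=178, sum2=246
  after byte 2 (0x5B): sum1=14, sum2=5
  after byte 3 (0xF0): sum1=254, sum2=4
  after byte 4 (0x49): sum1=72, sum2=76
  after byte 5 (0xB4): sum1=252, sum2=73
Checksum = sum2·256 + sum1 = 73·256 + 252 = 18940 = 0x49FC.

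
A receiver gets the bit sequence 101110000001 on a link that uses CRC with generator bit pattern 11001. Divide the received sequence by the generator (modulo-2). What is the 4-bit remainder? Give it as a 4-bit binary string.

Modulo-2 division of 101110000001 by 11001:
  pos 0: 10111 XOR 11001 = 01110
  pos 1: 11100 XOR 11001 = 00101
  pos 3: 10100 XOR 11001 = 01101
  pos 4: 11010 XOR 11001 = 00011
  pos 7: 11001 XOR 11001 = 00000
Remainder = 0000 (zero — the frame passes the CRC check).

0000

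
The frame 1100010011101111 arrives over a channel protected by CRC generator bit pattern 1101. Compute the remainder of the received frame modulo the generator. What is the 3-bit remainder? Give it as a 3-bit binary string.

000

Modulo-2 division of 1100010011101111 by 1101:
  pos 0: 1100 XOR 1101 = 0001
  pos 3: 1010 XOR 1101 = 0111
  pos 4: 1110 XOR 1101 = 0011
  pos 6: 1111 XOR 1101 = 0010
  pos 8: 1010 XOR 1101 = 0111
  pos 9: 1111 XOR 1101 = 0010
  pos 11: 1011 XOR 1101 = 0110
  pos 12: 1101 XOR 1101 = 0000
Remainder = 000 (zero — the frame passes the CRC check).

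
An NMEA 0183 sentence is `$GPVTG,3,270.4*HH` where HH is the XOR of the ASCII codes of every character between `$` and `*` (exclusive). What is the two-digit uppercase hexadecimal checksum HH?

4E

XOR the ASCII codes of the payload characters:
  'G' = 0x47 → acc = 0x47
  'P' = 0x50 → acc = 0x17
  'V' = 0x56 → acc = 0x41
  'T' = 0x54 → acc = 0x15
  'G' = 0x47 → acc = 0x52
  ',' = 0x2C → acc = 0x7E
  '3' = 0x33 → acc = 0x4D
  ',' = 0x2C → acc = 0x61
  '2' = 0x32 → acc = 0x53
  '7' = 0x37 → acc = 0x64
  '0' = 0x30 → acc = 0x54
  '.' = 0x2E → acc = 0x7A
  '4' = 0x34 → acc = 0x4E
Checksum = 0x4E.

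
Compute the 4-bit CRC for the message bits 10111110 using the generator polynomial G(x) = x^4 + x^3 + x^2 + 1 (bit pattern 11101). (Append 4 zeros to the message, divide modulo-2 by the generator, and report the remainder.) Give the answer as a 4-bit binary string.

0011

Append 4 zeros: 101111100000. Divide by 11101 (XOR where the leading bit is 1):
  pos 0: 10111 XOR 11101 = 01010
  pos 1: 10101 XOR 11101 = 01000
  pos 2: 10001 XOR 11101 = 01100
  pos 3: 11000 XOR 11101 = 00101
  pos 5: 10100 XOR 11101 = 01001
  pos 6: 10010 XOR 11101 = 01111
  pos 7: 11110 XOR 11101 = 00011
Remainder (last 4 bits) = 0011. This is the CRC / FCS.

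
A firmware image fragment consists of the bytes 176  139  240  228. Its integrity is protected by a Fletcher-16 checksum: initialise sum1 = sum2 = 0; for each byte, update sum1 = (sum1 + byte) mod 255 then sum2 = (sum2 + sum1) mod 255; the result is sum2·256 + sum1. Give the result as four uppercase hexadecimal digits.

2C12

Running sums (mod 255):
  after byte 0 (176): sum1=176, sum2=176
  after byte 1 (139): sum1=60, sum2=236
  after byte 2 (240): sum1=45, sum2=26
  after byte 3 (228): sum1=18, sum2=44
Checksum = sum2·256 + sum1 = 44·256 + 18 = 11282 = 0x2C12.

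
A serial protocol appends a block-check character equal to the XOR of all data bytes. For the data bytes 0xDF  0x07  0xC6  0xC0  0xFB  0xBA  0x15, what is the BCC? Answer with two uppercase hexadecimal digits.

XOR the bytes together:
  start with 0xDF
  0xDF ⊕ 0x07 = 0xD8
  0xD8 ⊕ 0xC6 = 0x1E
  0x1E ⊕ 0xC0 = 0xDE
  0xDE ⊕ 0xFB = 0x25
  0x25 ⊕ 0xBA = 0x9F
  0x9F ⊕ 0x15 = 0x8A

8A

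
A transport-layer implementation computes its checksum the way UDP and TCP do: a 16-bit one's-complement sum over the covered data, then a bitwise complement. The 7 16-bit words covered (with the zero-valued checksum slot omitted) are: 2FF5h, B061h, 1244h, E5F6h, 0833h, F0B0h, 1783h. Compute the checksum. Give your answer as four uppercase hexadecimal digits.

1707

One's-complement addition (fold any carry out of bit 15 back into bit 0):
  0x2FF5 + 0xB061 = 0x0E056
  0xE056 + 0x1244 = 0x0F29A
  0xF29A + 0xE5F6 = 0x1D890 → wrap carry → 0xD891
  0xD891 + 0x0833 = 0x0E0C4
  0xE0C4 + 0xF0B0 = 0x1D174 → wrap carry → 0xD175
  0xD175 + 0x1783 = 0x0E8F8
One's-complement sum = 0xE8F8.
Checksum = ~0xE8F8 & 0xFFFF = 0x1707.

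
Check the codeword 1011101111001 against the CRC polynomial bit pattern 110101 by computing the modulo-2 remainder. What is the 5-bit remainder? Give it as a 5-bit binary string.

Modulo-2 division of 1011101111001 by 110101:
  pos 0: 101110 XOR 110101 = 011011
  pos 1: 110111 XOR 110101 = 000010
  pos 5: 101110 XOR 110101 = 011011
  pos 6: 110110 XOR 110101 = 000011
Remainder = 00111 (nonzero — an error is detected).

00111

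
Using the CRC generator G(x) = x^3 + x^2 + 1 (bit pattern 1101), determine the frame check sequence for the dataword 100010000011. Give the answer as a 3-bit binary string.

110

Append 3 zeros: 100010000011000. Divide by 1101 (XOR where the leading bit is 1):
  pos 0: 1000 XOR 1101 = 0101
  pos 1: 1011 XOR 1101 = 0110
  pos 2: 1100 XOR 1101 = 0001
  pos 5: 1000 XOR 1101 = 0101
  pos 6: 1010 XOR 1101 = 0111
  pos 7: 1111 XOR 1101 = 0010
  pos 9: 1010 XOR 1101 = 0111
  pos 10: 1110 XOR 1101 = 0011
Remainder (last 3 bits) = 110. This is the CRC / FCS.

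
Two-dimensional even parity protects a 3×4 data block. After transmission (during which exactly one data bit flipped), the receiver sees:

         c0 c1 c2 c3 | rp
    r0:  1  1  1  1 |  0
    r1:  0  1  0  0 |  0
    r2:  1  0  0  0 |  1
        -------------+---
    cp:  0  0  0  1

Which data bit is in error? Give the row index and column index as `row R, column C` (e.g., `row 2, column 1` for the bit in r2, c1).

Recompute each row's even parity and compare to rp:
  r0: data parity 0, sent rp 0 → ok
  r1: data parity 1, sent rp 0 → mismatch
  r2: data parity 1, sent rp 1 → ok
Recompute each column's even parity and compare to cp:
  c0: data parity 0, sent cp 0 → ok
  c1: data parity 0, sent cp 0 → ok
  c2: data parity 1, sent cp 0 → mismatch
  c3: data parity 1, sent cp 1 → ok
Exactly one row (r1) and one column (c2) fail → the flipped bit is at their intersection.

row 1, column 2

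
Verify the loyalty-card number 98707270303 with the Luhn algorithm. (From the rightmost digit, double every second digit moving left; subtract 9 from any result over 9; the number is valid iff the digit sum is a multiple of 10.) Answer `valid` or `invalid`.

invalid

From the right, keep odd positions and double even positions (subtract 9 from any doubled value over 9):
  doubled (positions 2,4,...): 0 0 4 0 7 → sum 11
  kept (positions 1,3,...): 3 3 7 7 7 9 → sum 36
Total = 47.
47 mod 10 = 7, so the number is invalid.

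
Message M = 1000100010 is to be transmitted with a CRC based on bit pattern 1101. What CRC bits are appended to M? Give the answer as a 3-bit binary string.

110

Append 3 zeros: 1000100010000. Divide by 1101 (XOR where the leading bit is 1):
  pos 0: 1000 XOR 1101 = 0101
  pos 1: 1011 XOR 1101 = 0110
  pos 2: 1100 XOR 1101 = 0001
  pos 5: 1001 XOR 1101 = 0100
  pos 6: 1000 XOR 1101 = 0101
  pos 7: 1010 XOR 1101 = 0111
  pos 8: 1110 XOR 1101 = 0011
Remainder (last 3 bits) = 110. This is the CRC / FCS.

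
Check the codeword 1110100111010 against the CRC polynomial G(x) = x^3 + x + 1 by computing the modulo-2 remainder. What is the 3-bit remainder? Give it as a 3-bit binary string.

Modulo-2 division of 1110100111010 by 1011:
  pos 0: 1110 XOR 1011 = 0101
  pos 1: 1011 XOR 1011 = 0000
  pos 7: 1110 XOR 1011 = 0101
  pos 8: 1011 XOR 1011 = 0000
Remainder = 000 (zero — the frame passes the CRC check).

000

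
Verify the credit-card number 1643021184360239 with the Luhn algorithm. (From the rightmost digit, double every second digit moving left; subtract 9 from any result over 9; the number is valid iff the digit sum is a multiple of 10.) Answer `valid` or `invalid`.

From the right, keep odd positions and double even positions (subtract 9 from any doubled value over 9):
  doubled (positions 2,4,...): 6 0 6 7 2 0 8 2 → sum 31
  kept (positions 1,3,...): 9 2 6 4 1 2 3 6 → sum 33
Total = 64.
64 mod 10 = 4, so the number is invalid.

invalid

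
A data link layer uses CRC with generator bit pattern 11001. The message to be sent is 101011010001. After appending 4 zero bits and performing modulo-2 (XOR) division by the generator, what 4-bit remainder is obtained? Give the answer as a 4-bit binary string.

0111

Append 4 zeros: 1010110100010000. Divide by 11001 (XOR where the leading bit is 1):
  pos 0: 10101 XOR 11001 = 01100
  pos 1: 11001 XOR 11001 = 00000
  pos 7: 10001 XOR 11001 = 01000
  pos 8: 10000 XOR 11001 = 01001
  pos 9: 10010 XOR 11001 = 01011
  pos 10: 10110 XOR 11001 = 01111
  pos 11: 11110 XOR 11001 = 00111
Remainder (last 4 bits) = 0111. This is the CRC / FCS.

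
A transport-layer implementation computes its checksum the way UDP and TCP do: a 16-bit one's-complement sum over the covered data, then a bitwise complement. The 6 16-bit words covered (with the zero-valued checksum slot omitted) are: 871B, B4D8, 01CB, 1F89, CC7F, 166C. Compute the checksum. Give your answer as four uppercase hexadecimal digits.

BFCB

One's-complement addition (fold any carry out of bit 15 back into bit 0):
  0x871B + 0xB4D8 = 0x13BF3 → wrap carry → 0x3BF4
  0x3BF4 + 0x01CB = 0x03DBF
  0x3DBF + 0x1F89 = 0x05D48
  0x5D48 + 0xCC7F = 0x129C7 → wrap carry → 0x29C8
  0x29C8 + 0x166C = 0x04034
One's-complement sum = 0x4034.
Checksum = ~0x4034 & 0xFFFF = 0xBFCB.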